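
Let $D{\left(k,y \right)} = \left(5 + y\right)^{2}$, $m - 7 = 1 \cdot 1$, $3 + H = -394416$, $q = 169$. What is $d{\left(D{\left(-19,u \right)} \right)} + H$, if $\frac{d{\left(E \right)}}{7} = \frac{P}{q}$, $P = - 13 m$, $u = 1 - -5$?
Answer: $- \frac{5127503}{13} \approx -3.9442 \cdot 10^{5}$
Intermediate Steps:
$H = -394419$ ($H = -3 - 394416 = -394419$)
$m = 8$ ($m = 7 + 1 \cdot 1 = 7 + 1 = 8$)
$u = 6$ ($u = 1 + 5 = 6$)
$P = -104$ ($P = \left(-13\right) 8 = -104$)
$d{\left(E \right)} = - \frac{56}{13}$ ($d{\left(E \right)} = 7 \left(- \frac{104}{169}\right) = 7 \left(\left(-104\right) \frac{1}{169}\right) = 7 \left(- \frac{8}{13}\right) = - \frac{56}{13}$)
$d{\left(D{\left(-19,u \right)} \right)} + H = - \frac{56}{13} - 394419 = - \frac{5127503}{13}$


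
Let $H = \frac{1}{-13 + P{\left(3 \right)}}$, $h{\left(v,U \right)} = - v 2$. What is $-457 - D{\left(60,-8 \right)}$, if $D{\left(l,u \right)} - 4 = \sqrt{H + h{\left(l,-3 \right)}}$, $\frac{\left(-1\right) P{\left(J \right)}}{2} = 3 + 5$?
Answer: $-461 - \frac{59 i \sqrt{29}}{29} \approx -461.0 - 10.956 i$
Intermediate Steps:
$P{\left(J \right)} = -16$ ($P{\left(J \right)} = - 2 \left(3 + 5\right) = \left(-2\right) 8 = -16$)
$h{\left(v,U \right)} = - 2 v$
$H = - \frac{1}{29}$ ($H = \frac{1}{-13 - 16} = \frac{1}{-29} = - \frac{1}{29} \approx -0.034483$)
$D{\left(l,u \right)} = 4 + \sqrt{- \frac{1}{29} - 2 l}$
$-457 - D{\left(60,-8 \right)} = -457 - \left(4 + \frac{\sqrt{-29 - 100920}}{29}\right) = -457 - \left(4 + \frac{\sqrt{-100949}}{29}\right) = -457 - \left(4 + \frac{59 i \sqrt{29}}{29}\right) = -461 - \frac{59 i \sqrt{29}}{29}$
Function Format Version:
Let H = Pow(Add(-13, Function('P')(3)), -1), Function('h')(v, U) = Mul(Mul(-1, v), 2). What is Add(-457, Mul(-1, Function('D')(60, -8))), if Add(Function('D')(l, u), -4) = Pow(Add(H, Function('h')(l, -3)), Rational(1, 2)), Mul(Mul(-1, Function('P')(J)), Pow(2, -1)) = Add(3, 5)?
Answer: Add(-461, Mul(Rational(-59, 29), I, Pow(29, Rational(1, 2)))) ≈ Add(-461.00, Mul(-10.956, I))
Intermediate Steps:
Function('P')(J) = -16 (Function('P')(J) = Mul(-2, Add(3, 5)) = Mul(-2, 8) = -16)
Function('h')(v, U) = Mul(-2, v)
H = Rational(-1, 29) (H = Pow(Add(-13, -16), -1) = Pow(-29, -1) = Rational(-1, 29) ≈ -0.034483)
Function('D')(l, u) = Add(4, Pow(Add(Rational(-1, 29), Mul(-2, l)), Rational(1, 2)))
Add(-457, Mul(-1, Function('D')(60, -8))) = Add(-457, Mul(-1, Add(4, Mul(Rational(1, 29), Pow(Add(-29, Mul(-1682, 60)), Rational(1, 2)))))) = Add(-457, Mul(-1, Add(4, Mul(Rational(1, 29), Pow(Add(-29, -100920), Rational(1, 2)))))) = Add(-457, Mul(-1, Add(4, Mul(Rational(1, 29), Pow(-100949, Rational(1, 2)))))) = Add(-457, Mul(-1, Add(4, Mul(Rational(1, 29), Mul(59, I, Pow(29, Rational(1, 2))))))) = Add(-457, Mul(-1, Add(4, Mul(Rational(59, 29), I, Pow(29, Rational(1, 2)))))) = Add(-457, Add(-4, Mul(Rational(-59, 29), I, Pow(29, Rational(1, 2))))) = Add(-461, Mul(Rational(-59, 29), I, Pow(29, Rational(1, 2))))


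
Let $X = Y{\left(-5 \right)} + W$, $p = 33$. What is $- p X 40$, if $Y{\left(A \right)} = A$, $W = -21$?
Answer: $34320$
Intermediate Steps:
$X = -26$ ($X = -5 - 21 = -26$)
$- p X 40 = - 33 \left(-26\right) 40 = - \left(-858\right) 40 = \left(-1\right) \left(-34320\right) = 34320$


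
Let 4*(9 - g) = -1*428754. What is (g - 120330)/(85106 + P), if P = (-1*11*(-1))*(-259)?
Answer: -8755/54838 ≈ -0.15965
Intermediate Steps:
g = 214395/2 (g = 9 - (-1)*428754/4 = 9 - ¼*(-428754) = 9 + 214377/2 = 214395/2 ≈ 1.0720e+5)
P = -2849 (P = -11*(-1)*(-259) = 11*(-259) = -2849)
(g - 120330)/(85106 + P) = (214395/2 - 120330)/(85106 - 2849) = -26265/2/82257 = -26265/2*1/82257 = -8755/54838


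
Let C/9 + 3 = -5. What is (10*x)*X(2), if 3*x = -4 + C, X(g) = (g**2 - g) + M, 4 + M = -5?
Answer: 5320/3 ≈ 1773.3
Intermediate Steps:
C = -72 (C = -27 + 9*(-5) = -27 - 45 = -72)
M = -9 (M = -4 - 5 = -9)
X(g) = -9 + g**2 - g (X(g) = (g**2 - g) - 9 = -9 + g**2 - g)
x = -76/3 (x = (-4 - 72)/3 = (1/3)*(-76) = -76/3 ≈ -25.333)
(10*x)*X(2) = (10*(-76/3))*(-9 + 2**2 - 1*2) = -760*(-9 + 4 - 2)/3 = -760/3*(-7) = 5320/3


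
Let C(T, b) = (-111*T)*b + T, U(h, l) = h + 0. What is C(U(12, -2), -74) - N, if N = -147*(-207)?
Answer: 68151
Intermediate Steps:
U(h, l) = h
C(T, b) = T - 111*T*b (C(T, b) = -111*T*b + T = T - 111*T*b)
N = 30429
C(U(12, -2), -74) - N = 12*(1 - 111*(-74)) - 1*30429 = 12*(1 + 8214) - 30429 = 12*8215 - 30429 = 98580 - 30429 = 68151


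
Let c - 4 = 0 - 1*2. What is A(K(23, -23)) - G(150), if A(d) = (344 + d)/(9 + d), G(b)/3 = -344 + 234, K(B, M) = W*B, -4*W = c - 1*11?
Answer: 81773/243 ≈ 336.51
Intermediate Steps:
c = 2 (c = 4 + (0 - 1*2) = 4 + (0 - 2) = 4 - 2 = 2)
W = 9/4 (W = -(2 - 1*11)/4 = -(2 - 11)/4 = -¼*(-9) = 9/4 ≈ 2.2500)
K(B, M) = 9*B/4
G(b) = -330 (G(b) = 3*(-344 + 234) = 3*(-110) = -330)
A(d) = (344 + d)/(9 + d)
A(K(23, -23)) - G(150) = (344 + (9/4)*23)/(9 + (9/4)*23) - 1*(-330) = (344 + 207/4)/(9 + 207/4) + 330 = (1583/4)/(243/4) + 330 = (4/243)*(1583/4) + 330 = 1583/243 + 330 = 81773/243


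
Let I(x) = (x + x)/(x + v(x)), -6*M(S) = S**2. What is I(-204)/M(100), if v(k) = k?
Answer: -3/5000 ≈ -0.00060000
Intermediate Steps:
M(S) = -S**2/6
I(x) = 1 (I(x) = (x + x)/(x + x) = (2*x)/((2*x)) = (2*x)*(1/(2*x)) = 1)
I(-204)/M(100) = 1/(-1/6*100**2) = 1/(-1/6*10000) = 1/(-5000/3) = 1*(-3/5000) = -3/5000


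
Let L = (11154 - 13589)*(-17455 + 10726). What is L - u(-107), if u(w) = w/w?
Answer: 16385114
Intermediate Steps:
L = 16385115 (L = -2435*(-6729) = 16385115)
u(w) = 1
L - u(-107) = 16385115 - 1*1 = 16385115 - 1 = 16385114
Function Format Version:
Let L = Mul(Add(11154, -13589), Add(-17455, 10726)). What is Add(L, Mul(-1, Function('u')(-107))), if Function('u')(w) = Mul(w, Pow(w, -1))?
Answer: 16385114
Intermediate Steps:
L = 16385115 (L = Mul(-2435, -6729) = 16385115)
Function('u')(w) = 1
Add(L, Mul(-1, Function('u')(-107))) = Add(16385115, Mul(-1, 1)) = Add(16385115, -1) = 16385114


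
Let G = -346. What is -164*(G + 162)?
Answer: 30176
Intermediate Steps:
-164*(G + 162) = -164*(-346 + 162) = -164*(-184) = 30176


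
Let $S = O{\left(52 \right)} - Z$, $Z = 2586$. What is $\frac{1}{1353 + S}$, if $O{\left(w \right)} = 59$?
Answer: $- \frac{1}{1174} \approx -0.00085179$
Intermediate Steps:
$S = -2527$ ($S = 59 - 2586 = -2527$)
$\frac{1}{1353 + S} = \frac{1}{1353 - 2527} = \frac{1}{-1174} = - \frac{1}{1174}$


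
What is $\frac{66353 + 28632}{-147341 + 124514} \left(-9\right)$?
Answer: $\frac{284955}{7609} \approx 37.45$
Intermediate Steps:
$\frac{66353 + 28632}{-147341 + 124514} \left(-9\right) = \frac{94985}{-22827} \left(-9\right) = 94985 \left(- \frac{1}{22827}\right) \left(-9\right) = \left(- \frac{94985}{22827}\right) \left(-9\right) = \frac{284955}{7609}$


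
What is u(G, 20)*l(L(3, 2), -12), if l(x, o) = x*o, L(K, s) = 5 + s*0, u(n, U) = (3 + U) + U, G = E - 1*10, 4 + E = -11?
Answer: -2580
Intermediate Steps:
E = -15 (E = -4 - 11 = -15)
G = -25 (G = -15 - 1*10 = -15 - 10 = -25)
u(n, U) = 3 + 2*U
L(K, s) = 5 (L(K, s) = 5 + 0 = 5)
l(x, o) = o*x
u(G, 20)*l(L(3, 2), -12) = (3 + 2*20)*(-12*5) = (3 + 40)*(-60) = 43*(-60) = -2580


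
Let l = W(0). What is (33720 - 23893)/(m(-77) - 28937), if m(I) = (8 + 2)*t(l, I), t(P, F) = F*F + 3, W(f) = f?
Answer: 9827/30383 ≈ 0.32344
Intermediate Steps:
l = 0
t(P, F) = 3 + F² (t(P, F) = F² + 3 = 3 + F²)
m(I) = 30 + 10*I² (m(I) = (8 + 2)*(3 + I²) = 10*(3 + I²) = 30 + 10*I²)
(33720 - 23893)/(m(-77) - 28937) = (33720 - 23893)/((30 + 10*(-77)²) - 28937) = 9827/((30 + 10*5929) - 28937) = 9827/((30 + 59290) - 28937) = 9827/(59320 - 28937) = 9827/30383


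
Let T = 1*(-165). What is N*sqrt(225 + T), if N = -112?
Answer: -224*sqrt(15) ≈ -867.55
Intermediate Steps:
T = -165
N*sqrt(225 + T) = -112*sqrt(225 - 165) = -224*sqrt(15)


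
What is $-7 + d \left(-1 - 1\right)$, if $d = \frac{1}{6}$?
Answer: $- \frac{22}{3} \approx -7.3333$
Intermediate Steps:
$d = \frac{1}{6} \approx 0.16667$
$-7 + d \left(-1 - 1\right) = -7 + \frac{-1 - 1}{6} = -7 + \frac{1}{6} \left(-2\right) = -7 - \frac{1}{3} = - \frac{22}{3}$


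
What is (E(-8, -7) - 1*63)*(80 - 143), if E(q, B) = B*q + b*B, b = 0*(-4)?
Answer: 441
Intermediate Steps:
b = 0
E(q, B) = B*q (E(q, B) = B*q + 0*B = B*q + 0 = B*q)
(E(-8, -7) - 1*63)*(80 - 143) = (-7*(-8) - 1*63)*(80 - 143) = (56 - 63)*(-63) = -7*(-63) = 441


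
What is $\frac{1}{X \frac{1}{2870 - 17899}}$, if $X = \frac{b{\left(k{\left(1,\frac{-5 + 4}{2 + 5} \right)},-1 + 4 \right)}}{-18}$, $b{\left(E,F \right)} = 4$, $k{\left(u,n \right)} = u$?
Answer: $\frac{135261}{2} \approx 67631.0$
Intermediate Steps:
$X = - \frac{2}{9}$ ($X = \frac{4}{-18} = 4 \left(- \frac{1}{18}\right) = - \frac{2}{9} \approx -0.22222$)
$\frac{1}{X \frac{1}{2870 - 17899}} = \frac{1}{\left(- \frac{2}{9}\right) \frac{1}{2870 - 17899}} = \frac{1}{\left(- \frac{2}{9}\right) \frac{1}{-15029}} = \frac{1}{\left(- \frac{2}{9}\right) \left(- \frac{1}{15029}\right)} = \frac{1}{\frac{2}{135261}} = \frac{135261}{2}$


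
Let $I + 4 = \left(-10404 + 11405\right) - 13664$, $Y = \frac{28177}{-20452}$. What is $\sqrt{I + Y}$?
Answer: $\frac{i \sqrt{1324745888693}}{10226} \approx 112.55 i$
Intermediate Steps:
$Y = - \frac{28177}{20452}$ ($Y = 28177 \left(- \frac{1}{20452}\right) = - \frac{28177}{20452} \approx -1.3777$)
$I = -12667$ ($I = -4 + \left(\left(-10404 + 11405\right) - 13664\right) = -4 + \left(1001 - 13664\right) = -4 - 12663 = -12667$)
$\sqrt{I + Y} = \sqrt{-12667 - \frac{28177}{20452}} = \sqrt{- \frac{259093661}{20452}} = \frac{i \sqrt{1324745888693}}{10226}$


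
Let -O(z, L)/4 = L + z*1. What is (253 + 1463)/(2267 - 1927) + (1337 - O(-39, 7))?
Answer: 103194/85 ≈ 1214.0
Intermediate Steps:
O(z, L) = -4*L - 4*z (O(z, L) = -4*(L + z*1) = -4*(L + z) = -4*L - 4*z)
(253 + 1463)/(2267 - 1927) + (1337 - O(-39, 7)) = (253 + 1463)/(2267 - 1927) + (1337 - (-4*7 - 4*(-39))) = 1716/340 + (1337 - (-28 + 156)) = 1716*(1/340) + (1337 - 1*128) = 429/85 + (1337 - 128) = 429/85 + 1209 = 103194/85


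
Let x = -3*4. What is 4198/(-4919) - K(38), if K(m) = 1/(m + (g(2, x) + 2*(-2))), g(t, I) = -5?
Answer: -126661/142651 ≈ -0.88791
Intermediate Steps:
x = -12
K(m) = 1/(-9 + m) (K(m) = 1/(m + (-5 + 2*(-2))) = 1/(m + (-5 - 4)) = 1/(m - 9) = 1/(-9 + m))
4198/(-4919) - K(38) = 4198/(-4919) - 1/(-9 + 38) = 4198*(-1/4919) - 1/29 = -4198/4919 - 1*1/29 = -4198/4919 - 1/29 = -126661/142651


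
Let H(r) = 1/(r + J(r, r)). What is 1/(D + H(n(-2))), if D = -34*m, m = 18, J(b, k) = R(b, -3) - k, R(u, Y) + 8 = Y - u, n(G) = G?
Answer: -9/5509 ≈ -0.0016337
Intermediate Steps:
R(u, Y) = -8 + Y - u (R(u, Y) = -8 + (Y - u) = -8 + Y - u)
J(b, k) = -11 - b - k (J(b, k) = (-8 - 3 - b) - k = (-11 - b) - k = -11 - b - k)
H(r) = 1/(-11 - r) (H(r) = 1/(r + (-11 - r - r)) = 1/(r + (-11 - 2*r)) = 1/(-11 - r))
D = -612 (D = -34*18 = -612)
1/(D + H(n(-2))) = 1/(-612 + 1/(-11 - 1*(-2))) = 1/(-612 + 1/(-11 + 2)) = 1/(-612 + 1/(-9)) = 1/(-612 - 1/9) = 1/(-5509/9) = -9/5509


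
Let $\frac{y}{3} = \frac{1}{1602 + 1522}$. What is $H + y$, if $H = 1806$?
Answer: $\frac{5641947}{3124} \approx 1806.0$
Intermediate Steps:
$y = \frac{3}{3124}$ ($y = \frac{3}{1602 + 1522} = \frac{3}{3124} \approx 0.00096031$)
$H + y = 1806 + \frac{3}{3124} = \frac{5641947}{3124}$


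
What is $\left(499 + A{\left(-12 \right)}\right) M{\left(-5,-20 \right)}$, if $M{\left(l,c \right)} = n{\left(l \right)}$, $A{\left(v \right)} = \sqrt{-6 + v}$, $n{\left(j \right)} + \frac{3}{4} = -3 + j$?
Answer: $- \frac{17465}{4} - \frac{105 i \sqrt{2}}{4} \approx -4366.3 - 37.123 i$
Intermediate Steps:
$n{\left(j \right)} = - \frac{15}{4} + j$ ($n{\left(j \right)} = - \frac{3}{4} + \left(-3 + j\right) = - \frac{15}{4} + j$)
$M{\left(l,c \right)} = - \frac{15}{4} + l$
$\left(499 + A{\left(-12 \right)}\right) M{\left(-5,-20 \right)} = \left(499 + \sqrt{-6 - 12}\right) \left(- \frac{15}{4} - 5\right) = \left(499 + \sqrt{-18}\right) \left(- \frac{35}{4}\right) = \left(499 + 3 i \sqrt{2}\right) \left(- \frac{35}{4}\right) = - \frac{17465}{4} - \frac{105 i \sqrt{2}}{4}$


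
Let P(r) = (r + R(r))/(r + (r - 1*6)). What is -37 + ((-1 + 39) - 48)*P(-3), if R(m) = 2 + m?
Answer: -121/3 ≈ -40.333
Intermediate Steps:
P(r) = (2 + 2*r)/(-6 + 2*r) (P(r) = (r + (2 + r))/(r + (r - 1*6)) = (2 + 2*r)/(r + (r - 6)) = (2 + 2*r)/(r + (-6 + r)) = (2 + 2*r)/(-6 + 2*r))
-37 + ((-1 + 39) - 48)*P(-3) = -37 + ((-1 + 39) - 48)*((1 - 3)/(-3 - 3)) = -37 + (38 - 48)*(-2/(-6)) = -37 - (-5)*(-2)/3 = -37 - 10*1/3 = -37 - 10/3 = -121/3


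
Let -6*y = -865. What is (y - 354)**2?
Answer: 1585081/36 ≈ 44030.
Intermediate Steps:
y = 865/6 (y = -1/6*(-865) = 865/6 ≈ 144.17)
(y - 354)**2 = (865/6 - 354)**2 = (-1259/6)**2 = 1585081/36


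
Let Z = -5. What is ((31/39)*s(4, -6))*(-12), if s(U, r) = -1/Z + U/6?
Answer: -124/15 ≈ -8.2667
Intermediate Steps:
s(U, r) = 1/5 + U/6 (s(U, r) = -1/(-5) + U/6 = -1*(-1/5) + U*(1/6) = 1/5 + U/6)
((31/39)*s(4, -6))*(-12) = ((31/39)*(1/5 + (1/6)*4))*(-12) = ((31*(1/39))*(1/5 + 2/3))*(-12) = ((31/39)*(13/15))*(-12) = (31/45)*(-12) = -124/15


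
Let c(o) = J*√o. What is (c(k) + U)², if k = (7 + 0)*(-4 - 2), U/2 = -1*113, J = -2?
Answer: 50908 + 904*I*√42 ≈ 50908.0 + 5858.6*I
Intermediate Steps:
U = -226 (U = 2*(-1*113) = 2*(-113) = -226)
k = -42 (k = 7*(-6) = -42)
c(o) = -2*√o
(c(k) + U)² = (-2*I*√42 - 226)² = (-226 - 2*I*√42)²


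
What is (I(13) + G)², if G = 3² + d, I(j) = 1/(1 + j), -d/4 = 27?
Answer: 1918225/196 ≈ 9786.9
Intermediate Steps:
d = -108 (d = -4*27 = -108)
G = -99 (G = 3² - 108 = 9 - 108 = -99)
(I(13) + G)² = (1/(1 + 13) - 99)² = (1/14 - 99)² = (-1385/14)² = 1918225/196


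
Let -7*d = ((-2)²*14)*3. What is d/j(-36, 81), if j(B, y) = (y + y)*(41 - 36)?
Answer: -4/135 ≈ -0.029630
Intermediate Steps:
j(B, y) = 10*y (j(B, y) = (2*y)*5 = 10*y)
d = -24 (d = -(-2)²*14*3/7 = -4*14*3/7 = -8*3 = -⅐*168 = -24)
d/j(-36, 81) = -24/(10*81) = -24/810 = -24*1/810 = -4/135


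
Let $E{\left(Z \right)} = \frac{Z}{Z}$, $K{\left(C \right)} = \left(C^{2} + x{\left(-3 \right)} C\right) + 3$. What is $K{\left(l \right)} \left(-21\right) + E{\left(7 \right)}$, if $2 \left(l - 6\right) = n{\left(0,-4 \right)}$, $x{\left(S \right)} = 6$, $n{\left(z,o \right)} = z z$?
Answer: $-1574$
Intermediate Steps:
$n{\left(z,o \right)} = z^{2}$
$l = 6$ ($l = 6 + \frac{0^{2}}{2} = 6 + \frac{1}{2} \cdot 0 = 6 + 0 = 6$)
$K{\left(C \right)} = 3 + C^{2} + 6 C$ ($K{\left(C \right)} = \left(C^{2} + 6 C\right) + 3 = 3 + C^{2} + 6 C$)
$E{\left(Z \right)} = 1$
$K{\left(l \right)} \left(-21\right) + E{\left(7 \right)} = \left(3 + 6^{2} + 6 \cdot 6\right) \left(-21\right) + 1 = \left(3 + 36 + 36\right) \left(-21\right) + 1 = 75 \left(-21\right) + 1 = -1575 + 1 = -1574$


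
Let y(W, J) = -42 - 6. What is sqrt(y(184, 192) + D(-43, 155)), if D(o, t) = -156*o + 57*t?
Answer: sqrt(15495) ≈ 124.48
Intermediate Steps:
y(W, J) = -48
sqrt(y(184, 192) + D(-43, 155)) = sqrt(-48 + (-156*(-43) + 57*155)) = sqrt(-48 + (6708 + 8835)) = sqrt(-48 + 15543) = sqrt(15495)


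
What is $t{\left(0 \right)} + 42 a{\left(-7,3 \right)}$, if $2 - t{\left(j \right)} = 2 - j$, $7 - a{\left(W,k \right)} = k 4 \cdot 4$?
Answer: $-1722$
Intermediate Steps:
$a{\left(W,k \right)} = 7 - 16 k$ ($a{\left(W,k \right)} = 7 - k 4 \cdot 4 = 7 - 4 k 4 = 7 - 16 k$)
$t{\left(j \right)} = j$ ($t{\left(j \right)} = 2 - \left(2 - j\right) = 2 + \left(-2 + j\right) = j$)
$t{\left(0 \right)} + 42 a{\left(-7,3 \right)} = 0 + 42 \left(7 - 48\right) = 0 + 42 \left(-41\right) = 0 - 1722 = -1722$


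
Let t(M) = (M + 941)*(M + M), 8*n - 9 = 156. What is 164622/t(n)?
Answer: 1755968/423115 ≈ 4.1501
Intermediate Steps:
n = 165/8 (n = 9/8 + (1/8)*156 = 9/8 + 39/2 = 165/8 ≈ 20.625)
t(M) = 2*M*(941 + M) (t(M) = (941 + M)*(2*M) = 2*M*(941 + M))
164622/t(n) = 164622/((2*(165/8)*(941 + 165/8))) = 164622/((2*(165/8)*(7693/8))) = 164622/(1269345/32) = 164622*(32/1269345) = 1755968/423115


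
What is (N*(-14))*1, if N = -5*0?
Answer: 0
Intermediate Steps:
N = 0
(N*(-14))*1 = (0*(-14))*1 = 0*1 = 0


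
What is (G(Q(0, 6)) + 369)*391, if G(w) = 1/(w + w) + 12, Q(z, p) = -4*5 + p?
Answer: 4170797/28 ≈ 1.4896e+5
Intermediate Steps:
Q(z, p) = -20 + p
G(w) = 12 + 1/(2*w) (G(w) = 1/(2*w) + 12 = 12 + 1/(2*w))
(G(Q(0, 6)) + 369)*391 = ((12 + 1/(2*(-20 + 6))) + 369)*391 = ((12 + (½)/(-14)) + 369)*391 = ((12 + (½)*(-1/14)) + 369)*391 = ((12 - 1/28) + 369)*391 = (335/28 + 369)*391 = (10667/28)*391 = 4170797/28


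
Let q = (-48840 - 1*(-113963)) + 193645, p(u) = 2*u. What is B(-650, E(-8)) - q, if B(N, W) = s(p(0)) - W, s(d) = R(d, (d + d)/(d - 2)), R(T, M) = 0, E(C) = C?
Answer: -258760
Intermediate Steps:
s(d) = 0
q = 258768 (q = (-48840 + 113963) + 193645 = 65123 + 193645 = 258768)
B(N, W) = -W (B(N, W) = 0 - W = -W)
B(-650, E(-8)) - q = -1*(-8) - 1*258768 = 8 - 258768 = -258760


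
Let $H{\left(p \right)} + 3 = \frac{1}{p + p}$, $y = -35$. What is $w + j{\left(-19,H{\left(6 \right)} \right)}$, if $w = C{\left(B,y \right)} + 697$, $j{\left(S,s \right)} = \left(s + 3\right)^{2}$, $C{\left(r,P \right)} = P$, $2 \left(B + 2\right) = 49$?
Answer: $\frac{95329}{144} \approx 662.01$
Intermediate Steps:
$B = \frac{45}{2}$ ($B = -2 + \frac{1}{2} \cdot 49 = -2 + \frac{49}{2} = \frac{45}{2} \approx 22.5$)
$H{\left(p \right)} = -3 + \frac{1}{2 p}$ ($H{\left(p \right)} = -3 + \frac{1}{p + p} = -3 + \frac{1}{2 p}$)
$j{\left(S,s \right)} = \left(3 + s\right)^{2}$
$w = 662$ ($w = -35 + 697 = 662$)
$w + j{\left(-19,H{\left(6 \right)} \right)} = 662 + \left(3 - \left(3 - \frac{1}{2 \cdot 6}\right)\right)^{2} = 662 + \left(3 + \left(-3 + \frac{1}{2} \cdot \frac{1}{6}\right)\right)^{2} = 662 + \left(3 + \left(-3 + \frac{1}{12}\right)\right)^{2} = 662 + \left(3 - \frac{35}{12}\right)^{2} = 662 + \left(\frac{1}{12}\right)^{2} = 662 + \frac{1}{144} = \frac{95329}{144}$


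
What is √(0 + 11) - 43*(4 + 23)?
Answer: -1161 + √11 ≈ -1157.7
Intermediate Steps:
√(0 + 11) - 43*(4 + 23) = √11 - 43*27 = √11 - 1161 = -1161 + √11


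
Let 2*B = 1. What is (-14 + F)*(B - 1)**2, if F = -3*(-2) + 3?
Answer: -5/4 ≈ -1.2500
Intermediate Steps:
B = 1/2 (B = (1/2)*1 = 1/2 ≈ 0.50000)
F = 9 (F = 6 + 3 = 9)
(-14 + F)*(B - 1)**2 = (-14 + 9)*(1/2 - 1)**2 = -5*(-1/2)**2 = -5*1/4 = -5/4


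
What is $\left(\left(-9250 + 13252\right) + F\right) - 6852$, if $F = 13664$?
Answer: $10814$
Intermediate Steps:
$\left(\left(-9250 + 13252\right) + F\right) - 6852 = \left(\left(-9250 + 13252\right) + 13664\right) - 6852 = \left(4002 + 13664\right) - 6852 = 17666 - 6852 = 10814$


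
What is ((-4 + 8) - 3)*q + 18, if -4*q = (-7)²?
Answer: 23/4 ≈ 5.7500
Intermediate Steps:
q = -49/4 (q = -¼*(-7)² = -¼*49 = -49/4 ≈ -12.250)
((-4 + 8) - 3)*q + 18 = ((-4 + 8) - 3)*(-49/4) + 18 = (4 - 3)*(-49/4) + 18 = 1*(-49/4) + 18 = -49/4 + 18 = 23/4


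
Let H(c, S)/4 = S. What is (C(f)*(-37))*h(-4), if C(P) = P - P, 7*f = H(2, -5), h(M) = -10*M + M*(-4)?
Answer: 0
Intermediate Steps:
H(c, S) = 4*S
h(M) = -14*M (h(M) = -10*M - 4*M = -14*M)
f = -20/7 (f = (4*(-5))/7 = (⅐)*(-20) = -20/7 ≈ -2.8571)
C(P) = 0
(C(f)*(-37))*h(-4) = (0*(-37))*(-14*(-4)) = 0*56 = 0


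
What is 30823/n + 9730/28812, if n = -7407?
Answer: -19428623/5081202 ≈ -3.8236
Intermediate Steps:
30823/n + 9730/28812 = 30823/(-7407) + 9730/28812 = 30823*(-1/7407) + 9730*(1/28812) = -30823/7407 + 695/2058 = -19428623/5081202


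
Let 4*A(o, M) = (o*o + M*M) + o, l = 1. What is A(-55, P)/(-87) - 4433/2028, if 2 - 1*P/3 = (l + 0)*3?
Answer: -12154/1131 ≈ -10.746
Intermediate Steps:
P = -3 (P = 6 - 3*(1 + 0)*3 = 6 - 3*3 = 6 - 9 = -3)
A(o, M) = o/4 + M**2/4 + o**2/4 (A(o, M) = ((o*o + M*M) + o)/4 = ((o**2 + M**2) + o)/4 = ((M**2 + o**2) + o)/4 = (o + M**2 + o**2)/4 = o/4 + M**2/4 + o**2/4)
A(-55, P)/(-87) - 4433/2028 = ((1/4)*(-55) + (1/4)*(-3)**2 + (1/4)*(-55)**2)/(-87) - 4433/2028 = (-55/4 + (1/4)*9 + (1/4)*3025)*(-1/87) - 4433*1/2028 = (-55/4 + 9/4 + 3025/4)*(-1/87) - 341/156 = (2979/4)*(-1/87) - 341/156 = -993/116 - 341/156 = -12154/1131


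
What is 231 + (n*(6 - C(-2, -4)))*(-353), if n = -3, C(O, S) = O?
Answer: 8703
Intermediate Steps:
231 + (n*(6 - C(-2, -4)))*(-353) = 231 - 3*(6 - 1*(-2))*(-353) = 231 - 3*(6 + 2)*(-353) = 231 - 3*8*(-353) = 231 - 24*(-353) = 231 + 8472 = 8703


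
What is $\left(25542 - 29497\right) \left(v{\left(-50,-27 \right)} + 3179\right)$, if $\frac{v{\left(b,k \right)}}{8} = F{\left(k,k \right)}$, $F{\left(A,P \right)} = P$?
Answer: $-11718665$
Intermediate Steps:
$v{\left(b,k \right)} = 8 k$
$\left(25542 - 29497\right) \left(v{\left(-50,-27 \right)} + 3179\right) = \left(25542 - 29497\right) \left(8 \left(-27\right) + 3179\right) = - 3955 \left(-216 + 3179\right) = \left(-3955\right) 2963 = -11718665$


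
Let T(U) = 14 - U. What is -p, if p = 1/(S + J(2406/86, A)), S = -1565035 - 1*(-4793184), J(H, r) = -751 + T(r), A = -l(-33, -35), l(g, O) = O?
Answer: -1/3227377 ≈ -3.0985e-7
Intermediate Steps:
A = 35 (A = -1*(-35) = 35)
J(H, r) = -737 - r (J(H, r) = -751 + (14 - r) = -737 - r)
S = 3228149 (S = -1565035 + 4793184 = 3228149)
p = 1/3227377 (p = 1/(3228149 + (-737 - 1*35)) = 1/(3228149 + (-737 - 35)) = 1/(3228149 - 772) = 1/3227377 ≈ 3.0985e-7)
-p = -1*1/3227377 = -1/3227377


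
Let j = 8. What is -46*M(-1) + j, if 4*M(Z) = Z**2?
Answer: -7/2 ≈ -3.5000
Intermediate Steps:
M(Z) = Z**2/4
-46*M(-1) + j = -23*(-1)**2/2 + 8 = -23/2 + 8 = -7/2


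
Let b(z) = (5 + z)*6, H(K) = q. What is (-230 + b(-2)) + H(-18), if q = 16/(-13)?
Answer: -2772/13 ≈ -213.23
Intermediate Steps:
q = -16/13 (q = 16*(-1/13) = -16/13 ≈ -1.2308)
H(K) = -16/13
b(z) = 30 + 6*z
(-230 + b(-2)) + H(-18) = (-230 + (30 + 6*(-2))) - 16/13 = (-230 + (30 - 12)) - 16/13 = (-230 + 18) - 16/13 = -212 - 16/13 = -2772/13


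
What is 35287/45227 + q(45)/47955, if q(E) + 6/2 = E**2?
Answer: 1196269/1454635 ≈ 0.82238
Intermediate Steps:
q(E) = -3 + E**2
35287/45227 + q(45)/47955 = 35287/45227 + (-3 + 45**2)/47955 = 35287*(1/45227) + (-3 + 2025)*(1/47955) = 71/91 + 2022*(1/47955) = 71/91 + 674/15985 = 1196269/1454635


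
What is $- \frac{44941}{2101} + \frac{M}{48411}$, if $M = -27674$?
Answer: $- \frac{203071075}{9246501} \approx -21.962$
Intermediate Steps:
$- \frac{44941}{2101} + \frac{M}{48411} = - \frac{44941}{2101} - \frac{27674}{48411} = - \frac{203071075}{9246501}$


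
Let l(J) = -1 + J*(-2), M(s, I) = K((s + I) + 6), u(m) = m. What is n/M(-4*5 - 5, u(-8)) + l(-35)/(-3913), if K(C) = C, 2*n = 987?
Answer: -1288619/70434 ≈ -18.295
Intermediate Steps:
n = 987/2 (n = (½)*987 = 987/2 ≈ 493.50)
M(s, I) = 6 + I + s (M(s, I) = (s + I) + 6 = (I + s) + 6 = 6 + I + s)
l(J) = -1 - 2*J
n/M(-4*5 - 5, u(-8)) + l(-35)/(-3913) = 987/(2*(6 - 8 + (-4*5 - 5))) + (-1 - 2*(-35))/(-3913) = 987/(2*(6 - 8 + (-20 - 5))) + (-1 + 70)*(-1/3913) = 987/(2*(6 - 8 - 25)) + 69*(-1/3913) = (987/2)/(-27) - 69/3913 = (987/2)*(-1/27) - 69/3913 = -329/18 - 69/3913 = -1288619/70434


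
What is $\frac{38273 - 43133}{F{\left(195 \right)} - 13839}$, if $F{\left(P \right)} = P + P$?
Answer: $\frac{1620}{4483} \approx 0.36137$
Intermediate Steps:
$F{\left(P \right)} = 2 P$
$\frac{38273 - 43133}{F{\left(195 \right)} - 13839} = \frac{38273 - 43133}{2 \cdot 195 - 13839} = - \frac{4860}{390 - 13839} = - \frac{4860}{-13449} = \left(-4860\right) \left(- \frac{1}{13449}\right) = \frac{1620}{4483}$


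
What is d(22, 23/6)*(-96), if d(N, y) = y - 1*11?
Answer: 688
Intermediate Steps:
d(N, y) = -11 + y (d(N, y) = y - 11 = -11 + y)
d(22, 23/6)*(-96) = (-11 + 23/6)*(-96) = -43/6*(-96) = 688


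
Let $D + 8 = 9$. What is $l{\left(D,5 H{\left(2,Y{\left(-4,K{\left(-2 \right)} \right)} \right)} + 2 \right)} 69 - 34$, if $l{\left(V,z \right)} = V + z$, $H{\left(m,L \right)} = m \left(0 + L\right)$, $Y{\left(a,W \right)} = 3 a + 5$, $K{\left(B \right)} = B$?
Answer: $-4657$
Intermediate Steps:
$D = 1$ ($D = -8 + 9 = 1$)
$Y{\left(a,W \right)} = 5 + 3 a$
$H{\left(m,L \right)} = L m$ ($H{\left(m,L \right)} = m L = L m$)
$l{\left(D,5 H{\left(2,Y{\left(-4,K{\left(-2 \right)} \right)} \right)} + 2 \right)} 69 - 34 = \left(1 + \left(5 \left(5 + 3 \left(-4\right)\right) 2 + 2\right)\right) 69 - 34 = \left(1 + \left(5 \left(5 - 12\right) 2 + 2\right)\right) 69 - 34 = \left(1 + \left(5 \left(\left(-7\right) 2\right) + 2\right)\right) 69 - 34 = \left(1 + \left(5 \left(-14\right) + 2\right)\right) 69 - 34 = \left(1 + \left(-70 + 2\right)\right) 69 - 34 = \left(1 - 68\right) 69 - 34 = \left(-67\right) 69 - 34 = -4623 - 34 = -4657$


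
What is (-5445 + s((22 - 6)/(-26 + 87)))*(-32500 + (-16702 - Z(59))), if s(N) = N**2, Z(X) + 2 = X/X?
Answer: 996841239389/3721 ≈ 2.6790e+8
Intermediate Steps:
Z(X) = -1 (Z(X) = -2 + X/X = -2 + 1 = -1)
(-5445 + s((22 - 6)/(-26 + 87)))*(-32500 + (-16702 - Z(59))) = (-5445 + ((22 - 6)/(-26 + 87))**2)*(-32500 + (-16702 - 1*(-1))) = (-5445 + (16/61)**2)*(-32500 + (-16702 + 1)) = (-5445 + (16*(1/61))**2)*(-32500 - 16701) = (-5445 + (16/61)**2)*(-49201) = (-5445 + 256/3721)*(-49201) = -20260589/3721*(-49201) = 996841239389/3721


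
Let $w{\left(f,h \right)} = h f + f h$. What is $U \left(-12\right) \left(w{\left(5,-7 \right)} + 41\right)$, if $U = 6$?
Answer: $2088$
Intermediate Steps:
$w{\left(f,h \right)} = 2 f h$ ($w{\left(f,h \right)} = f h + f h = 2 f h$)
$U \left(-12\right) \left(w{\left(5,-7 \right)} + 41\right) = 6 \left(-12\right) \left(2 \cdot 5 \left(-7\right) + 41\right) = - 72 \left(-70 + 41\right) = \left(-72\right) \left(-29\right) = 2088$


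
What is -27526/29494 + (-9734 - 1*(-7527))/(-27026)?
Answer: -339412209/398552422 ≈ -0.85161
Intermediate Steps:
-27526/29494 + (-9734 - 1*(-7527))/(-27026) = -27526*1/29494 + (-9734 + 7527)*(-1/27026) = -13763/14747 - 2207*(-1/27026) = -13763/14747 + 2207/27026 = -339412209/398552422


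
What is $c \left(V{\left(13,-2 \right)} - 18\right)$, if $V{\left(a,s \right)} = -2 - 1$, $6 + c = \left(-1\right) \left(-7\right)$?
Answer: $-21$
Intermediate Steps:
$c = 1$ ($c = -6 - -7 = -6 + 7 = 1$)
$V{\left(a,s \right)} = -3$ ($V{\left(a,s \right)} = -2 - 1 = -3$)
$c \left(V{\left(13,-2 \right)} - 18\right) = 1 \left(-3 - 18\right) = 1 \left(-21\right) = -21$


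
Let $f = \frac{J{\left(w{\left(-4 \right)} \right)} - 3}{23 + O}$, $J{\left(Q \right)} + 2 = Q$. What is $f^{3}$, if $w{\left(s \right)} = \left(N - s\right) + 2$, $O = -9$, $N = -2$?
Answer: $- \frac{1}{2744} \approx -0.00036443$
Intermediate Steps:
$w{\left(s \right)} = - s$ ($w{\left(s \right)} = \left(-2 - s\right) + 2 = - s$)
$J{\left(Q \right)} = -2 + Q$
$f = - \frac{1}{14}$ ($f = \frac{\left(-2 - -4\right) - 3}{23 - 9} = \frac{\left(-2 + 4\right) - 3}{14} = \left(2 - 3\right) \frac{1}{14} = \left(-1\right) \frac{1}{14} = - \frac{1}{14} \approx -0.071429$)
$f^{3} = \left(- \frac{1}{14}\right)^{3} = - \frac{1}{2744}$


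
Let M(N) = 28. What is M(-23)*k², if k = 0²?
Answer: 0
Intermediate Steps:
k = 0
M(-23)*k² = 28*0² = 28*0 = 0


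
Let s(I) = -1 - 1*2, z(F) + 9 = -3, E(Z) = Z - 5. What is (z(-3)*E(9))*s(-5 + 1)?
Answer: 144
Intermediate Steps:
E(Z) = -5 + Z
z(F) = -12 (z(F) = -9 - 3 = -12)
s(I) = -3 (s(I) = -1 - 2 = -3)
(z(-3)*E(9))*s(-5 + 1) = -12*(-5 + 9)*(-3) = -12*4*(-3) = -48*(-3) = 144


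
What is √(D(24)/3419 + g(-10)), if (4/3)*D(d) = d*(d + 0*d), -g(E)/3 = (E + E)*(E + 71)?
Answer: 2*√10696317567/3419 ≈ 60.499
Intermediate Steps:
g(E) = -6*E*(71 + E) (g(E) = -3*(E + E)*(E + 71) = -3*2*E*(71 + E) = -6*E*(71 + E))
D(d) = 3*d²/4 (D(d) = 3*(d*(d + 0*d))/4 = 3*(d*(d + 0))/4 = 3*(d*d)/4 = 3*d²/4)
√(D(24)/3419 + g(-10)) = √(((¾)*24²)/3419 - 6*(-10)*(71 - 10)) = √(((¾)*576)*(1/3419) - 6*(-10)*61) = √(432*(1/3419) + 3660) = √(432/3419 + 3660) = √(12513972/3419) = 2*√10696317567/3419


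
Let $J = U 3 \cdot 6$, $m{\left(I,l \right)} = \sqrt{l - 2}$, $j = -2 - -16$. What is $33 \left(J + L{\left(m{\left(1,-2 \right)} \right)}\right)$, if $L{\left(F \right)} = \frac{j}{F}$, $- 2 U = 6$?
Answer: $-1782 - 231 i \approx -1782.0 - 231.0 i$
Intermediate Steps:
$U = -3$ ($U = \left(- \frac{1}{2}\right) 6 = -3$)
$j = 14$ ($j = -2 + 16 = 14$)
$m{\left(I,l \right)} = \sqrt{-2 + l}$
$L{\left(F \right)} = \frac{14}{F}$
$J = -54$ ($J = \left(-3\right) 3 \cdot 6 = \left(-9\right) 6 = -54$)
$33 \left(J + L{\left(m{\left(1,-2 \right)} \right)}\right) = 33 \left(-54 + \frac{14}{\sqrt{-2 - 2}}\right) = 33 \left(-54 + \frac{14}{\sqrt{-4}}\right) = 33 \left(-54 + \frac{14}{2 i}\right) = 33 \left(-54 + 14 \left(- \frac{i}{2}\right)\right) = 33 \left(-54 - 7 i\right) = -1782 - 231 i$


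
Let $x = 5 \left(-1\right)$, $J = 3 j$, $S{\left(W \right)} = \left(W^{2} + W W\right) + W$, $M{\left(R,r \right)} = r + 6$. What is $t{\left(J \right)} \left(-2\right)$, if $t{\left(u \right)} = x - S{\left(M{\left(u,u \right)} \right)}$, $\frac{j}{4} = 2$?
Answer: $3670$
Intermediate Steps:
$j = 8$ ($j = 4 \cdot 2 = 8$)
$M{\left(R,r \right)} = 6 + r$
$S{\left(W \right)} = W + 2 W^{2}$ ($S{\left(W \right)} = \left(W^{2} + W^{2}\right) + W = 2 W^{2} + W = W + 2 W^{2}$)
$J = 24$ ($J = 3 \cdot 8 = 24$)
$x = -5$
$t{\left(u \right)} = -5 - \left(6 + u\right) \left(13 + 2 u\right)$ ($t{\left(u \right)} = -5 - \left(6 + u\right) \left(1 + 2 \left(6 + u\right)\right) = -5 - \left(6 + u\right) \left(1 + \left(12 + 2 u\right)\right) = -5 - \left(6 + u\right) \left(13 + 2 u\right)$)
$t{\left(J \right)} \left(-2\right) = \left(-5 - \left(6 + 24\right) \left(13 + 2 \cdot 24\right)\right) \left(-2\right) = \left(-5 - 30 \left(13 + 48\right)\right) \left(-2\right) = \left(-5 - 30 \cdot 61\right) \left(-2\right) = \left(-5 - 1830\right) \left(-2\right) = \left(-1835\right) \left(-2\right) = 3670$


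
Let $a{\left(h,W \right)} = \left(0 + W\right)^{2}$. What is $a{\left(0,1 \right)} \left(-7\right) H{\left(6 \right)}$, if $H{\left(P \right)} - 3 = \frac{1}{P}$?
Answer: $- \frac{133}{6} \approx -22.167$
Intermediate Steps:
$H{\left(P \right)} = 3 + \frac{1}{P}$
$a{\left(h,W \right)} = W^{2}$
$a{\left(0,1 \right)} \left(-7\right) H{\left(6 \right)} = 1^{2} \left(-7\right) \left(3 + \frac{1}{6}\right) = 1 \left(-7\right) \left(3 + \frac{1}{6}\right) = \left(-7\right) \frac{19}{6} = - \frac{133}{6}$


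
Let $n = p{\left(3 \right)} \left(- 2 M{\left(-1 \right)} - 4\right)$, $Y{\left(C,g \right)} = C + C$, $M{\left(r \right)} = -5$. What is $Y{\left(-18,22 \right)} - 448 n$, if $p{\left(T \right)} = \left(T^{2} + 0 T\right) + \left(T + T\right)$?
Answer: $-40356$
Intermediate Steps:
$p{\left(T \right)} = T^{2} + 2 T$ ($p{\left(T \right)} = \left(T^{2} + 0\right) + 2 T = T^{2} + 2 T$)
$Y{\left(C,g \right)} = 2 C$
$n = 90$ ($n = 3 \left(2 + 3\right) \left(\left(-2\right) \left(-5\right) - 4\right) = 3 \cdot 5 \left(10 - 4\right) = 15 \cdot 6 = 90$)
$Y{\left(-18,22 \right)} - 448 n = 2 \left(-18\right) - 40320 = -36 - 40320 = -40356$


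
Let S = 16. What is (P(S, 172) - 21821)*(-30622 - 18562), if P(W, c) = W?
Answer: 1072457120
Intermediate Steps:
(P(S, 172) - 21821)*(-30622 - 18562) = (16 - 21821)*(-30622 - 18562) = -21805*(-49184) = 1072457120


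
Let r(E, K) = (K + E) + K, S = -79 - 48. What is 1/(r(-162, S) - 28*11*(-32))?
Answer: 1/9440 ≈ 0.00010593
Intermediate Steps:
S = -127
r(E, K) = E + 2*K (r(E, K) = (E + K) + K = E + 2*K)
1/(r(-162, S) - 28*11*(-32)) = 1/((-162 + 2*(-127)) - 28*11*(-32)) = 1/((-162 - 254) - 308*(-32)) = 1/(-416 + 9856) = 1/9440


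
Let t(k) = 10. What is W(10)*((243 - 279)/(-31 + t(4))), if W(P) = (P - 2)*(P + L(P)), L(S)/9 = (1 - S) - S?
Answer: -2208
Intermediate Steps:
L(S) = 9 - 18*S (L(S) = 9*((1 - S) - S) = 9*(1 - 2*S) = 9 - 18*S)
W(P) = (-2 + P)*(9 - 17*P) (W(P) = (P - 2)*(P + (9 - 18*P)) = (-2 + P)*(9 - 17*P))
W(10)*((243 - 279)/(-31 + t(4))) = (-18 - 17*10**2 + 43*10)*((243 - 279)/(-31 + 10)) = (-18 - 17*100 + 430)*(-36/(-21)) = (-18 - 1700 + 430)*(-36*(-1/21)) = -1288*12/7 = -2208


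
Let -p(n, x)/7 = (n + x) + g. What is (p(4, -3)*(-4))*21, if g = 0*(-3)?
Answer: 588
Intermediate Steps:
g = 0
p(n, x) = -7*n - 7*x (p(n, x) = -7*((n + x) + 0) = -7*(n + x) = -7*n - 7*x)
(p(4, -3)*(-4))*21 = ((-7*4 - 7*(-3))*(-4))*21 = ((-28 + 21)*(-4))*21 = -7*(-4)*21 = 28*21 = 588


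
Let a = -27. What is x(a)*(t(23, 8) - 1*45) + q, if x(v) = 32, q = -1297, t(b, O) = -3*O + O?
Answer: -3249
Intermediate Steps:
t(b, O) = -2*O
x(a)*(t(23, 8) - 1*45) + q = 32*(-2*8 - 1*45) - 1297 = 32*(-16 - 45) - 1297 = 32*(-61) - 1297 = -1952 - 1297 = -3249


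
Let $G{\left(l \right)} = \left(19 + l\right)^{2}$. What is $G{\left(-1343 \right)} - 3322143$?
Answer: $-1569167$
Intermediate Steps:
$G{\left(-1343 \right)} - 3322143 = \left(19 - 1343\right)^{2} - 3322143 = \left(-1324\right)^{2} - 3322143 = 1752976 - 3322143 = -1569167$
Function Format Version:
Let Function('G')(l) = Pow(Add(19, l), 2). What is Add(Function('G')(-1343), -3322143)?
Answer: -1569167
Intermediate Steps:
Add(Function('G')(-1343), -3322143) = Add(Pow(Add(19, -1343), 2), -3322143) = Add(Pow(-1324, 2), -3322143) = Add(1752976, -3322143) = -1569167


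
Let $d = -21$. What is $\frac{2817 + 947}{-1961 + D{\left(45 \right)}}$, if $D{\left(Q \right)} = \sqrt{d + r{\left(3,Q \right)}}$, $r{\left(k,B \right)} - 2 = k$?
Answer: $- \frac{7381204}{3845537} - \frac{15056 i}{3845537} \approx -1.9194 - 0.0039152 i$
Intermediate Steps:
$r{\left(k,B \right)} = 2 + k$
$D{\left(Q \right)} = 4 i$ ($D{\left(Q \right)} = \sqrt{-21 + \left(2 + 3\right)} = \sqrt{-21 + 5} = \sqrt{-16} = 4 i$)
$\frac{2817 + 947}{-1961 + D{\left(45 \right)}} = \frac{2817 + 947}{-1961 + 4 i} = 3764 \frac{-1961 - 4 i}{3845537} = \frac{3764 \left(-1961 - 4 i\right)}{3845537}$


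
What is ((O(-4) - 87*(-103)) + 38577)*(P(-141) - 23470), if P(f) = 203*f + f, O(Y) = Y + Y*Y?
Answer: -2483726700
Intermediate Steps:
O(Y) = Y + Y²
P(f) = 204*f
((O(-4) - 87*(-103)) + 38577)*(P(-141) - 23470) = ((-4*(1 - 4) - 87*(-103)) + 38577)*(204*(-141) - 23470) = ((-4*(-3) + 8961) + 38577)*(-28764 - 23470) = ((12 + 8961) + 38577)*(-52234) = (8973 + 38577)*(-52234) = 47550*(-52234) = -2483726700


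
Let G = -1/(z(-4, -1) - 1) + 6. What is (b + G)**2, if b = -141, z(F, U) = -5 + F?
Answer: 1819801/100 ≈ 18198.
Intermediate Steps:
G = 61/10 (G = -1/((-5 - 4) - 1) + 6 = -1/(-9 - 1) + 6 = -1/(-10) + 6 = -1/10*(-1) + 6 = 1/10 + 6 = 61/10 ≈ 6.1000)
(b + G)**2 = (-141 + 61/10)**2 = (-1349/10)**2 = 1819801/100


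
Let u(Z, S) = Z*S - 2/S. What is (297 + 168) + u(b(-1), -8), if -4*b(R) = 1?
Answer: 1869/4 ≈ 467.25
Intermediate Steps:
b(R) = -¼ (b(R) = -¼*1 = -¼)
u(Z, S) = -2/S + S*Z (u(Z, S) = S*Z - 2/S = -2/S + S*Z)
(297 + 168) + u(b(-1), -8) = (297 + 168) + (-2/(-8) - 8*(-¼)) = 465 + (-2*(-⅛) + 2) = 465 + (¼ + 2) = 465 + 9/4 = 1869/4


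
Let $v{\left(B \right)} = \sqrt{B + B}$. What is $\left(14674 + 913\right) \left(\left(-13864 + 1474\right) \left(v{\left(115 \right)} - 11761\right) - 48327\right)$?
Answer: $2270565506781 - 193122930 \sqrt{230} \approx 2.2676 \cdot 10^{12}$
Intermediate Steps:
$v{\left(B \right)} = \sqrt{2} \sqrt{B}$ ($v{\left(B \right)} = \sqrt{2 B} = \sqrt{2} \sqrt{B}$)
$\left(14674 + 913\right) \left(\left(-13864 + 1474\right) \left(v{\left(115 \right)} - 11761\right) - 48327\right) = \left(14674 + 913\right) \left(\left(-13864 + 1474\right) \left(\sqrt{2} \sqrt{115} - 11761\right) - 48327\right) = 15587 \left(- 12390 \left(\sqrt{230} - 11761\right) - 48327\right) = 15587 \left(- 12390 \left(-11761 + \sqrt{230}\right) - 48327\right) = 15587 \left(\left(145718790 - 12390 \sqrt{230}\right) - 48327\right) = 15587 \left(145670463 - 12390 \sqrt{230}\right) = 2270565506781 - 193122930 \sqrt{230}$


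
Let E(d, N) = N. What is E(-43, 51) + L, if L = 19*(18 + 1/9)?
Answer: 3556/9 ≈ 395.11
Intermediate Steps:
L = 3097/9 (L = 19*(18 + ⅑) = 19*(163/9) = 3097/9 ≈ 344.11)
E(-43, 51) + L = 51 + 3097/9 = 3556/9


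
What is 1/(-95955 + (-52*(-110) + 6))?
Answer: -1/90229 ≈ -1.1083e-5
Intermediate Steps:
1/(-95955 + (-52*(-110) + 6)) = 1/(-95955 + (5720 + 6)) = 1/(-95955 + 5726) = 1/(-90229) = -1/90229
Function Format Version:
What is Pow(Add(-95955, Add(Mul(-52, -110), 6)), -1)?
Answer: Rational(-1, 90229) ≈ -1.1083e-5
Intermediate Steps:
Pow(Add(-95955, Add(Mul(-52, -110), 6)), -1) = Pow(Add(-95955, Add(5720, 6)), -1) = Pow(Add(-95955, 5726), -1) = Pow(-90229, -1) = Rational(-1, 90229)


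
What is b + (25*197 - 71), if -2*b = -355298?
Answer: 182503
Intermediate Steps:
b = 177649 (b = -½*(-355298) = 177649)
b + (25*197 - 71) = 177649 + (25*197 - 71) = 177649 + (4925 - 71) = 177649 + 4854 = 182503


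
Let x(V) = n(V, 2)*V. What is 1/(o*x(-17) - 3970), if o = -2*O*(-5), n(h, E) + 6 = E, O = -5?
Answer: -1/7370 ≈ -0.00013569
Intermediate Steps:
n(h, E) = -6 + E
x(V) = -4*V (x(V) = (-6 + 2)*V = -4*V)
o = -50 (o = -2*(-5)*(-5) = 10*(-5) = -50)
1/(o*x(-17) - 3970) = 1/(-(-200)*(-17) - 3970) = 1/(-50*68 - 3970) = 1/(-3400 - 3970) = 1/(-7370) = -1/7370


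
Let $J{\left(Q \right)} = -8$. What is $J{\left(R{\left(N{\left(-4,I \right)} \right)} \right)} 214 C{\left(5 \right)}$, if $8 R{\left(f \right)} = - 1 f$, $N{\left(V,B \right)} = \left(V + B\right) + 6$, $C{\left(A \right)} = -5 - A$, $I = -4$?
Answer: $17120$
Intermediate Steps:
$N{\left(V,B \right)} = 6 + B + V$ ($N{\left(V,B \right)} = \left(B + V\right) + 6 = 6 + B + V$)
$R{\left(f \right)} = - \frac{f}{8}$ ($R{\left(f \right)} = \frac{\left(-1\right) 1 f}{8} = \frac{\left(-1\right) f}{8} = - \frac{f}{8}$)
$J{\left(R{\left(N{\left(-4,I \right)} \right)} \right)} 214 C{\left(5 \right)} = \left(-8\right) 214 \left(-5 - 5\right) = - 1712 \left(-5 - 5\right) = \left(-1712\right) \left(-10\right) = 17120$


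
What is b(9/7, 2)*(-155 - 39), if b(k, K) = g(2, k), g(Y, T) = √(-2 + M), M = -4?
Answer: -194*I*√6 ≈ -475.2*I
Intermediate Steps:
g(Y, T) = I*√6 (g(Y, T) = √(-2 - 4) = √(-6) = I*√6)
b(k, K) = I*√6
b(9/7, 2)*(-155 - 39) = (I*√6)*(-155 - 39) = (I*√6)*(-194) = -194*I*√6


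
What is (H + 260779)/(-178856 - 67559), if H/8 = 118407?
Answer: -241607/49283 ≈ -4.9024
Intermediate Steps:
H = 947256 (H = 8*118407 = 947256)
(H + 260779)/(-178856 - 67559) = (947256 + 260779)/(-178856 - 67559) = 1208035/(-246415) = 1208035*(-1/246415) = -241607/49283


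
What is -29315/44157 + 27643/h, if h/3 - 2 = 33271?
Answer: -13866358/35835021 ≈ -0.38695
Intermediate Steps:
h = 99819 (h = 6 + 3*33271 = 6 + 99813 = 99819)
-29315/44157 + 27643/h = -29315/44157 + 27643/99819 = -29315*1/44157 + 27643*(1/99819) = -715/1077 + 27643/99819 = -13866358/35835021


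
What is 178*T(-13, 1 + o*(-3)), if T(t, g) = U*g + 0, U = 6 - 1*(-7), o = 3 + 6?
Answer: -60164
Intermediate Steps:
o = 9
U = 13 (U = 6 + 7 = 13)
T(t, g) = 13*g (T(t, g) = 13*g + 0 = 13*g)
178*T(-13, 1 + o*(-3)) = 178*(13*(1 + 9*(-3))) = 178*(13*(1 - 27)) = 178*(13*(-26)) = 178*(-338) = -60164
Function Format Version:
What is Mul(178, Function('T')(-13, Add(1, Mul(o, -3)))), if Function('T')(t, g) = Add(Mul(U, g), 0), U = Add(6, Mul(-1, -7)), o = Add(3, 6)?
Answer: -60164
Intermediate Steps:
o = 9
U = 13 (U = Add(6, 7) = 13)
Function('T')(t, g) = Mul(13, g) (Function('T')(t, g) = Add(Mul(13, g), 0) = Mul(13, g))
Mul(178, Function('T')(-13, Add(1, Mul(o, -3)))) = Mul(178, Mul(13, Add(1, Mul(9, -3)))) = Mul(178, Mul(13, Add(1, -27))) = Mul(178, Mul(13, -26)) = Mul(178, -338) = -60164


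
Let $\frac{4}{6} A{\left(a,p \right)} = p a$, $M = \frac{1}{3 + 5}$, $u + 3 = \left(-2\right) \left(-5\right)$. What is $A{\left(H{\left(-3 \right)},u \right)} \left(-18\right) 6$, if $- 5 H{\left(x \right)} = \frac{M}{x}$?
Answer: $- \frac{189}{20} \approx -9.45$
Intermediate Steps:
$u = 7$ ($u = -3 - -10 = -3 + 10 = 7$)
$M = \frac{1}{8} \approx 0.125$
$H{\left(x \right)} = - \frac{1}{40 x}$ ($H{\left(x \right)} = - \frac{\frac{1}{8} \frac{1}{x}}{5} = - \frac{1}{40 x}$)
$A{\left(a,p \right)} = \frac{3 a p}{2}$ ($A{\left(a,p \right)} = \frac{3 p a}{2} = \frac{3 a p}{2}$)
$A{\left(H{\left(-3 \right)},u \right)} \left(-18\right) 6 = \frac{3}{2} \left(- \frac{1}{40 \left(-3\right)}\right) 7 \left(-18\right) 6 = \frac{3}{2} \left(\left(- \frac{1}{40}\right) \left(- \frac{1}{3}\right)\right) 7 \left(-18\right) 6 = \frac{3}{2} \cdot \frac{1}{120} \cdot 7 \left(-18\right) 6 = \frac{7}{80} \left(-18\right) 6 = \left(- \frac{63}{40}\right) 6 = - \frac{189}{20}$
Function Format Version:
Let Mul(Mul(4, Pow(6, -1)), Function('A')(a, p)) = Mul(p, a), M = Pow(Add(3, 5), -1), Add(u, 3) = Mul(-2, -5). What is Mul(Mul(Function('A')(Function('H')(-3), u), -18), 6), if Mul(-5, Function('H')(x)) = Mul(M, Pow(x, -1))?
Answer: Rational(-189, 20) ≈ -9.4500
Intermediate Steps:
u = 7 (u = Add(-3, Mul(-2, -5)) = Add(-3, 10) = 7)
M = Rational(1, 8) (M = Pow(8, -1) = Rational(1, 8) ≈ 0.12500)
Function('H')(x) = Mul(Rational(-1, 40), Pow(x, -1)) (Function('H')(x) = Mul(Rational(-1, 5), Mul(Rational(1, 8), Pow(x, -1))) = Mul(Rational(-1, 40), Pow(x, -1)))
Function('A')(a, p) = Mul(Rational(3, 2), a, p) (Function('A')(a, p) = Mul(Rational(3, 2), Mul(p, a)) = Mul(Rational(3, 2), Mul(a, p)) = Mul(Rational(3, 2), a, p))
Mul(Mul(Function('A')(Function('H')(-3), u), -18), 6) = Mul(Mul(Mul(Rational(3, 2), Mul(Rational(-1, 40), Pow(-3, -1)), 7), -18), 6) = Mul(Mul(Mul(Rational(3, 2), Mul(Rational(-1, 40), Rational(-1, 3)), 7), -18), 6) = Mul(Mul(Mul(Rational(3, 2), Rational(1, 120), 7), -18), 6) = Mul(Mul(Rational(7, 80), -18), 6) = Mul(Rational(-63, 40), 6) = Rational(-189, 20)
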